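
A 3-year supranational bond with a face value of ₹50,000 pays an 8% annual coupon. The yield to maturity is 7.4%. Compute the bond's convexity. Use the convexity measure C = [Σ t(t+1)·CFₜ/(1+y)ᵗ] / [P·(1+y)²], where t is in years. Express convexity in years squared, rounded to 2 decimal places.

With y = 0.074:
  t   CF        PV=CF/(1+0.074)^t    t·PV        t(t+1)·PV
  1     4,000.00     3,724.3948     3,724.3948       7,448.7896
  2     4,000.00     3,467.7791     6,935.5583      20,806.6748
  3    54,000.00    43,589.4025   130,768.2074     523,072.8297
  Σ                 50,781.5764   141,428.1605     551,328.2940
P = 50,781.5764.
Convexity = Σ t(t+1)·PV / [P·(1+y)²] = 551,328.2940 / (50,781.5764 × 1.153476) = 9.41230.

9.41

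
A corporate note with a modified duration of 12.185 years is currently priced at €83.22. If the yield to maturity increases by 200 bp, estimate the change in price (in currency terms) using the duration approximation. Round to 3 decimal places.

-€20.281

Duration approximation: ΔP/P ≈ -D_mod · Δy = -12.185 × (+0.02) = -0.243700.
ΔP ≈ 83.22 × (-0.243700) = -20.280714.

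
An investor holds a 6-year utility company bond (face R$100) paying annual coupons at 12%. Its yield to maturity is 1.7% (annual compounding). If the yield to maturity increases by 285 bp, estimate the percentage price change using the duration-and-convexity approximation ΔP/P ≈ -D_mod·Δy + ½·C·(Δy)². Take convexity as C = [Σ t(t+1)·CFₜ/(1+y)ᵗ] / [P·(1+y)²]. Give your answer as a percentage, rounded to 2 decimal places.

-12.50%

With y = 0.017:
  t   CF        PV=CF/(1+0.017)^t    t·PV        t(t+1)·PV
  1        12.00        11.7994        11.7994          23.5988
  2        12.00        11.6022        23.2043          69.6130
  3        12.00        11.4082        34.2247         136.8988
  4        12.00        11.2175        44.8701         224.3507
  5        12.00        11.0300        55.1501         330.9007
  6       112.00       101.2261       607.3563       4,251.4942
  Σ                    158.2834       776.6050       5,036.8563
P = 158.2834; D_Mac = 4.90642 yrs; D_mod = 4.82441 yrs; C = 30.76679.
Duration effect: -4.82441 × (+0.0285) = -0.137496
Convexity effect: 0.5 × 30.76679 × (0.0285)² = +0.0124952
ΔP/P ≈ -0.137496 + 0.0124952 = -0.125000 = -12.5000%.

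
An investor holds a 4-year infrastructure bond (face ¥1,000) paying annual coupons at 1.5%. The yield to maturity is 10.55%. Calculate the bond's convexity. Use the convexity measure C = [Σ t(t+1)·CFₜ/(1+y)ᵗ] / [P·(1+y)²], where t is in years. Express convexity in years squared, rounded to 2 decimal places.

15.79

With y = 0.1055:
  t   CF        PV=CF/(1+0.1055)^t    t·PV        t(t+1)·PV
  1        15.00        13.5685        13.5685          27.1370
  2        15.00        12.2737        24.5473          73.6419
  3        15.00        11.1024        33.3071         133.2282
  4     1,015.00       679.5651     2,718.2603      13,591.3016
  Σ                    716.5096     2,789.6832      13,825.3088
P = 716.5096.
Convexity = Σ t(t+1)·PV / [P·(1+y)²] = 13,825.3088 / (716.5096 × 1.222130) = 15.78830.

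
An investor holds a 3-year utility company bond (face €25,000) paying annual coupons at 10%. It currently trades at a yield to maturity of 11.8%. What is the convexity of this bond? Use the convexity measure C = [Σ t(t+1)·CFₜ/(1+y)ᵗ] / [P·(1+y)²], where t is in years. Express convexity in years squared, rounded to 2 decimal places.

8.45

With y = 0.118:
  t   CF        PV=CF/(1+0.118)^t    t·PV        t(t+1)·PV
  1     2,500.00     2,236.1360     2,236.1360       4,472.2719
  2     2,500.00     2,000.1216     4,000.2432      12,000.7296
  3    27,500.00    19,679.1929    59,037.5788     236,150.3150
  Σ                 23,915.4505    65,273.9579     252,623.3166
P = 23,915.4505.
Convexity = Σ t(t+1)·PV / [P·(1+y)²] = 252,623.3166 / (23,915.4505 × 1.249924) = 8.45106.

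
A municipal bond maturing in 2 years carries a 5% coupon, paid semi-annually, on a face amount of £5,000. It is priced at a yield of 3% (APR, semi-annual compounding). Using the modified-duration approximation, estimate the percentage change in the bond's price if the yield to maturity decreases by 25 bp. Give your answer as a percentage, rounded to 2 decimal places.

+0.48%

Periodic yield y = 0.015. Modified duration first:
  t   CF        PV=CF/(1+0.015)^t    t·PV
  1       125.00       123.1527       123.1527
  2       125.00       121.3327       242.6654
  3       125.00       119.5396       358.6189
  4     5,125.00     4,828.6942    19,314.7767
  Σ                  5,192.7192    20,039.2137
P = 5,192.7192; D_Mac = 3.85910 half-year periods = 1.92955 yrs; D_mod = 1.92955/(1+0.015) = 1.90103 yrs.
ΔP/P ≈ -D_mod · Δy = -1.90103 × (-0.0025) = +0.004753 = +0.4753%.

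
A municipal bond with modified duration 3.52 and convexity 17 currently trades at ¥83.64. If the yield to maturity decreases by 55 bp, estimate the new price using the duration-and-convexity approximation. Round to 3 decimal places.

¥85.281

Duration effect: -D_mod·Δy = -3.52 × (-0.0055) = +0.019360
Convexity effect: ½·C·(Δy)² = 0.5 × 17 × (-0.0055)² = +0.000257125
ΔP/P ≈ +0.019360 + 0.000257125 = +0.019617125
New price ≈ 83.64 × (1 + 0.019617125) = 85.280776335.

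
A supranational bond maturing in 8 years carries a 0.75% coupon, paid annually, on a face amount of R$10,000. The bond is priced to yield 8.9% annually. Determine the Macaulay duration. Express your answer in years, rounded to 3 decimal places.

Periodic yield y = 0.089. Discount each cash flow and weight by its year:
  t   CF        PV=CF/(1+0.089)^t    t·PV
  1        75.00        68.8705        68.8705
  2        75.00        63.2420       126.4840
  3        75.00        58.0734       174.2203
  4        75.00        53.3273       213.3093
  5        75.00        48.9691       244.8454
  6        75.00        44.9670       269.8020
  7        75.00        41.2920       289.0441
  8    10,075.00     5,093.5669    40,748.5354
  Σ                  5,472.3083    42,135.1110
Price P = Σ PV = 5,472.3083.
Macaulay duration = Σ(t·PV) / P = 42,135.1110 / 5,472.3083 = 7.69970 years.

7.700 years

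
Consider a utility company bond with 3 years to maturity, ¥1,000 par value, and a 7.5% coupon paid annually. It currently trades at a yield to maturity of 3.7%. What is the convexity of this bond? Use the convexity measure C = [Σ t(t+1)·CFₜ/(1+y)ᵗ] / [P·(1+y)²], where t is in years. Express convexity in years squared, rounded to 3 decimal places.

With y = 0.037:
  t   CF        PV=CF/(1+0.037)^t    t·PV        t(t+1)·PV
  1        75.00        72.3240        72.3240         144.6480
  2        75.00        69.7435       139.4870         418.4610
  3     1,075.00       963.9893     2,891.9678      11,567.8711
  Σ                  1,106.0568     3,103.7788      12,130.9801
P = 1,106.0568.
Convexity = Σ t(t+1)·PV / [P·(1+y)²] = 12,130.9801 / (1,106.0568 × 1.075369) = 10.19908.

10.199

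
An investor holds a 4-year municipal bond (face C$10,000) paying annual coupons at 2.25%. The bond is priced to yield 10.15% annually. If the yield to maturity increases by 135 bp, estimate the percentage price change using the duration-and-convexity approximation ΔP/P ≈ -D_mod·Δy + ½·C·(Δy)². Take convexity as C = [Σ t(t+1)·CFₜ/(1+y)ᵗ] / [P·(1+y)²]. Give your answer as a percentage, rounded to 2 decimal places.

-4.57%

With y = 0.1015:
  t   CF        PV=CF/(1+0.1015)^t    t·PV        t(t+1)·PV
  1       225.00       204.2669       204.2669         408.5338
  2       225.00       185.4443       370.8886       1,112.6659
  3       225.00       168.3562       505.0685       2,020.2739
  4    10,225.00     6,945.8486    27,783.3943     138,916.9714
  Σ                  7,503.9159    28,863.6183     142,458.4450
P = 7,503.9159; D_Mac = 3.84647 yrs; D_mod = 3.49203 yrs; C = 15.64701.
Duration effect: -3.49203 × (+0.0135) = -0.047142
Convexity effect: 0.5 × 15.64701 × (0.0135)² = +0.0014258
ΔP/P ≈ -0.047142 + 0.0014258 = -0.045717 = -4.5717%.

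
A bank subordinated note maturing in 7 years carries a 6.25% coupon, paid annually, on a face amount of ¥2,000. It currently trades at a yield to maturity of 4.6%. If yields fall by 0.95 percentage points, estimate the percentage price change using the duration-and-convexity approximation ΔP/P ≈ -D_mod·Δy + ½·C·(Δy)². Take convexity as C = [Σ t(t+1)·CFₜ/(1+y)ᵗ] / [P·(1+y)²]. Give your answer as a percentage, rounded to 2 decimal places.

+5.58%

With y = 0.046:
  t   CF        PV=CF/(1+0.046)^t    t·PV        t(t+1)·PV
  1       125.00       119.5029       119.5029         239.0057
  2       125.00       114.2475       228.4950         685.4849
  3       125.00       109.2232       327.6696       1,310.6786
  4       125.00       104.4199       417.6796       2,088.3980
  5       125.00        99.8278       499.1391       2,994.8346
  6       125.00        95.4377       572.6261       4,008.3829
  7     2,125.00     1,551.0905    10,857.6336      86,861.0689
  Σ                  2,193.7495    13,022.7459      98,187.8537
P = 2,193.7495; D_Mac = 5.93630 yrs; D_mod = 5.67524 yrs; C = 40.90792.
Duration effect: -5.67524 × (-0.0095) = +0.053915
Convexity effect: 0.5 × 40.90792 × (-0.0095)² = +0.0018460
ΔP/P ≈ +0.053915 + 0.0018460 = +0.055761 = +5.5761%.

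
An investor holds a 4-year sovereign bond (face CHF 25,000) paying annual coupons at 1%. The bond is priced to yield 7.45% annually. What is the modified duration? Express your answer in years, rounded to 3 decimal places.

3.659 years

Periodic yield y = 0.0745. First find Macaulay duration:
  t   CF        PV=CF/(1+0.0745)^t    t·PV
  1       250.00       232.6664       232.6664
  2       250.00       216.5345       433.0691
  3       250.00       201.5212       604.5636
  4    25,250.00    18,942.4305    75,769.7221
  Σ                 19,593.1526    77,040.0211
P = 19,593.1526; Macaulay duration = 77,040.0211 / 19,593.1526 = 3.93199 years.
Modified duration = D_Mac / (1 + y) = 3.93199 / 1.0745 = 3.65936 years.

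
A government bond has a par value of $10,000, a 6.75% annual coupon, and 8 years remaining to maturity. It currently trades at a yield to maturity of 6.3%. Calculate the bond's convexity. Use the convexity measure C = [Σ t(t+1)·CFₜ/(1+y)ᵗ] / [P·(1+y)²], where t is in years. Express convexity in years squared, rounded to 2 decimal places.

47.61

With y = 0.063:
  t   CF        PV=CF/(1+0.063)^t    t·PV        t(t+1)·PV
  1       675.00       634.9953       634.9953       1,269.9906
  2       675.00       597.3615     1,194.7230       3,584.1691
  3       675.00       561.9582     1,685.8745       6,743.4979
  4       675.00       528.6530     2,114.6121      10,573.0603
  5       675.00       497.3217     2,486.6087      14,919.6524
  6       675.00       467.8474     2,807.0842      19,649.5892
  7       675.00       440.1198     3,080.8387      24,646.7096
  8    10,675.00     6,547.8959    52,383.1673     471,448.5061
  Σ                 10,276.1528    66,387.9038     552,835.1753
P = 10,276.1528.
Convexity = Σ t(t+1)·PV / [P·(1+y)²] = 552,835.1753 / (10,276.1528 × 1.129969) = 47.61004.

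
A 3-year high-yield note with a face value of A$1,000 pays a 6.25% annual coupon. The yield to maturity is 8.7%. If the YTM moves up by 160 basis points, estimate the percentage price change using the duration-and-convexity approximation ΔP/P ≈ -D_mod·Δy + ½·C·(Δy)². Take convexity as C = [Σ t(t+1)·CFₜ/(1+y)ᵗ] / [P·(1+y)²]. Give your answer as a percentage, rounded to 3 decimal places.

-4.033%

With y = 0.087:
  t   CF        PV=CF/(1+0.087)^t    t·PV        t(t+1)·PV
  1        62.50        57.4977        57.4977         114.9954
  2        62.50        52.8958       105.7915         317.3746
  3     1,062.50       827.2567     2,481.7702       9,927.0807
  Σ                    937.6502     2,645.0594      10,359.4507
P = 937.6502; D_Mac = 2.82094 yrs; D_mod = 2.59517 yrs; C = 9.35054.
Duration effect: -2.59517 × (+0.016) = -0.041523
Convexity effect: 0.5 × 9.35054 × (0.016)² = +0.0011969
ΔP/P ≈ -0.041523 + 0.0011969 = -0.040326 = -4.0326%.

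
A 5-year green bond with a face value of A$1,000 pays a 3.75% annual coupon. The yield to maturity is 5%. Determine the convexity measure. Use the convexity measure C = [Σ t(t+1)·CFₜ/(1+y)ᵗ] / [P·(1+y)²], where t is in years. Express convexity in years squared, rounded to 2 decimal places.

With y = 0.05:
  t   CF        PV=CF/(1+0.05)^t    t·PV        t(t+1)·PV
  1        37.50        35.7143        35.7143          71.4286
  2        37.50        34.0136        68.0272         204.0816
  3        37.50        32.3939        97.1817         388.7269
  4        37.50        30.8513       123.4054         617.0269
  5     1,037.50       812.9084     4,064.5420      24,387.2519
  Σ                    945.8815     4,388.8706      25,668.5159
P = 945.8815.
Convexity = Σ t(t+1)·PV / [P·(1+y)²] = 25,668.5159 / (945.8815 × 1.102500) = 24.61418.

24.61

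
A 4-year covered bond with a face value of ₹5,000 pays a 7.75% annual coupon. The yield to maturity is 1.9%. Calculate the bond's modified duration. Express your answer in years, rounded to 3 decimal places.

3.564 years

Periodic yield y = 0.019. First find Macaulay duration:
  t   CF        PV=CF/(1+0.019)^t    t·PV
  1       387.50       380.2748       380.2748
  2       387.50       373.1843       746.3686
  3       387.50       366.2260     1,098.6780
  4     5,387.50     4,996.7837    19,987.1347
  Σ                  6,116.4687    22,212.4559
P = 6,116.4687; Macaulay duration = 22,212.4559 / 6,116.4687 = 3.63158 years.
Modified duration = D_Mac / (1 + y) = 3.63158 / 1.019 = 3.56387 years.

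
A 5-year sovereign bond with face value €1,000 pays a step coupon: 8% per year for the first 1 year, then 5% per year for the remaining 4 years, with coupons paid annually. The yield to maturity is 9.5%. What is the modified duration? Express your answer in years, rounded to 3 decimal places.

Periodic yield y = 0.095. First find Macaulay duration:
  t   CF        PV=CF/(1+0.095)^t    t·PV
  1        80.00        73.0594        73.0594
  2        50.00        41.7005        83.4011
  3        50.00        38.0827       114.2481
  4        50.00        34.7787       139.1149
  5     1,050.00       666.9890     3,334.9452
  Σ                    854.6104     3,744.7686
P = 854.6104; Macaulay duration = 3,744.7686 / 854.6104 = 4.38184 years.
Modified duration = D_Mac / (1 + y) = 4.38184 / 1.095 = 4.00168 years.

4.002 years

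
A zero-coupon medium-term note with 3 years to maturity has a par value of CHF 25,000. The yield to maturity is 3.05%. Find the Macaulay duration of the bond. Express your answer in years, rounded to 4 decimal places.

A zero-coupon bond has a single cash flow at maturity, so its Macaulay duration equals its maturity: 3 years.

3.0000 years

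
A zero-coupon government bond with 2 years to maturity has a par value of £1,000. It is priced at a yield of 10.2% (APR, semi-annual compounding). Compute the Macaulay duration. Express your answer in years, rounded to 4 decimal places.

2.0000 years

A zero-coupon bond has a single cash flow at maturity, so its Macaulay duration equals its maturity: 2 years.
(Equivalently: 4 semi-annual periods ÷ 2 = 2 years.)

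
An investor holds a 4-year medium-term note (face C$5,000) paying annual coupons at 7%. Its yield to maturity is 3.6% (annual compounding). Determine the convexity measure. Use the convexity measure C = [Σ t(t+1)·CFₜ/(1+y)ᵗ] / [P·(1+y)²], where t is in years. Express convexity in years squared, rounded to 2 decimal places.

With y = 0.036:
  t   CF        PV=CF/(1+0.036)^t    t·PV        t(t+1)·PV
  1       350.00       337.8378       337.8378         675.6757
  2       350.00       326.0983       652.1966       1,956.5898
  3       350.00       314.7667       944.3001       3,777.2004
  4     5,350.00     4,644.2411    18,576.9645      92,884.8226
  Σ                  5,622.9440    20,511.2991      99,294.2885
P = 5,622.9440.
Convexity = Σ t(t+1)·PV / [P·(1+y)²] = 99,294.2885 / (5,622.9440 × 1.073296) = 16.45284.

16.45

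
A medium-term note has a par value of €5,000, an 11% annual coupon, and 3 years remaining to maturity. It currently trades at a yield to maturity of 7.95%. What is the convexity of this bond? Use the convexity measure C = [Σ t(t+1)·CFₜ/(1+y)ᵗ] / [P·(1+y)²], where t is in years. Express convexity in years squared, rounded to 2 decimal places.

9.04

With y = 0.0795:
  t   CF        PV=CF/(1+0.0795)^t    t·PV        t(t+1)·PV
  1       550.00       509.4951       509.4951       1,018.9903
  2       550.00       471.9733       943.9465       2,831.8396
  3     5,550.00     4,411.8937    13,235.6812      52,942.7248
  Σ                  5,393.3621    14,689.1229      56,793.5546
P = 5,393.3621.
Convexity = Σ t(t+1)·PV / [P·(1+y)²] = 56,793.5546 / (5,393.3621 × 1.165320) = 9.03637.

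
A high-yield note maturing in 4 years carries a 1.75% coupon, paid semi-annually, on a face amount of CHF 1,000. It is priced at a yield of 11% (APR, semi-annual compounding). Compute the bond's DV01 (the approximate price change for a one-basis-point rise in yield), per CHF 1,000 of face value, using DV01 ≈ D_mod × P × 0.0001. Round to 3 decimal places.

CHF 0.258

Periodic yield y = 0.055.
  t   CF        PV=CF/(1+0.055)^t    t·PV
  1         8.75         8.2938         8.2938
  2         8.75         7.8615        15.7229
  3         8.75         7.4516        22.3549
  4         8.75         7.0631        28.2526
  5         8.75         6.6949        33.4746
  6         8.75         6.3459        38.0754
  7         8.75         6.0151        42.1055
  8     1,008.75       657.3004     5,258.4029
  Σ                    707.0263     5,446.6826
P = 707.0263; D_Mac = 7.70365 half-year periods = 3.85182 yrs; D_mod = 3.65102 yrs.
DV01 ≈ 3.65102 × 707.0263 × 0.0001 = 0.258137.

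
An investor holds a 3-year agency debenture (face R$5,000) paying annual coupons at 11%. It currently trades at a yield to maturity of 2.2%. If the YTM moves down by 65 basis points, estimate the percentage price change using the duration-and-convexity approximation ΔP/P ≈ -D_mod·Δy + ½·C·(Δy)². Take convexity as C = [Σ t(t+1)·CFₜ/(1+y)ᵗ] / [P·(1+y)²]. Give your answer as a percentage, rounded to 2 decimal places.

+1.77%

With y = 0.022:
  t   CF        PV=CF/(1+0.022)^t    t·PV        t(t+1)·PV
  1       550.00       538.1605       538.1605       1,076.3209
  2       550.00       526.5758     1,053.1516       3,159.4548
  3     5,550.00     5,199.2452    15,597.7355      62,390.9419
  Σ                  6,263.9814    17,189.0475      66,626.7176
P = 6,263.9814; D_Mac = 2.74411 yrs; D_mod = 2.68504 yrs; C = 10.18348.
Duration effect: -2.68504 × (-0.0065) = +0.017453
Convexity effect: 0.5 × 10.18348 × (-0.0065)² = +0.0002151
ΔP/P ≈ +0.017453 + 0.0002151 = +0.017668 = +1.7668%.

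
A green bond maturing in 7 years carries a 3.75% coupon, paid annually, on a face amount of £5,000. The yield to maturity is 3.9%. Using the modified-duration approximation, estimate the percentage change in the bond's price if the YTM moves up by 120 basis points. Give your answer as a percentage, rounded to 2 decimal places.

-7.25%

Periodic yield y = 0.039. Modified duration first:
  t   CF        PV=CF/(1+0.039)^t    t·PV
  1       187.50       180.4620       180.4620
  2       187.50       173.6881       347.3763
  3       187.50       167.1686       501.5057
  4       187.50       160.8937       643.5749
  5       187.50       154.8544       774.2720
  6       187.50       149.0418       894.2506
  7     5,187.50     3,968.7092    27,780.9643
  Σ                  4,954.8178    31,122.4057
P = 4,954.8178; D_Mac = 6.28124 yrs; D_mod = 6.28124/(1+0.039) = 6.04547 yrs.
ΔP/P ≈ -D_mod · Δy = -6.04547 × (+0.012) = -0.072546 = -7.2546%.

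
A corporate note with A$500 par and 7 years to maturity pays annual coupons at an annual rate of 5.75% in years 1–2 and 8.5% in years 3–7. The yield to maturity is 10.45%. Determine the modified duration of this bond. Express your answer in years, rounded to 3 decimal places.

Periodic yield y = 0.1045. First find Macaulay duration:
  t   CF        PV=CF/(1+0.1045)^t    t·PV
  1        28.75        26.0299        26.0299
  2        28.75        23.5671        47.1342
  3        42.50        31.5422        94.6266
  4        42.50        28.5579       114.2315
  5        42.50        25.8559       129.2797
  6        42.50        23.4096       140.4578
  7       542.50       270.5451     1,893.8158
  Σ                    429.5078     2,445.5755
P = 429.5078; Macaulay duration = 2,445.5755 / 429.5078 = 5.69390 years.
Modified duration = D_Mac / (1 + y) = 5.69390 / 1.1045 = 5.15519 years.

5.155 years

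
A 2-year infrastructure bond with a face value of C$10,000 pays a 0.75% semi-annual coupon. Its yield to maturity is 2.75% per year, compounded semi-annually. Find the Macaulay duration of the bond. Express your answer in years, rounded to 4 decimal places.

Periodic yield y = 0.01375. Discount each cash flow and weight by its period:
  t   CF        PV=CF/(1+0.01375)^t    t·PV
  1        37.50        36.9914        36.9914
  2        37.50        36.4896        72.9793
  3        37.50        35.9947       107.9841
  4    10,037.50     9,503.9051    38,015.6203
  Σ                  9,613.3808    38,233.5750
Price P = Σ PV = 9,613.3808.
Macaulay duration = Σ(t·PV) / P = 38,233.5750 / 9,613.3808 = 3.97712 half-year periods.
In years: 3.97712 / 2 = 1.98856 years.

1.9886 years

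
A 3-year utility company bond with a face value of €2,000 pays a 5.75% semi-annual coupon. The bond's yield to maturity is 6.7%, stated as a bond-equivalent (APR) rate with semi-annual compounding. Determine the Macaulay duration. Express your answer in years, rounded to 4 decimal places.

Periodic yield y = 0.0335. Discount each cash flow and weight by its period:
  t   CF        PV=CF/(1+0.0335)^t    t·PV
  1        57.50        55.6362        55.6362
  2        57.50        53.8328       107.6656
  3        57.50        52.0878       156.2635
  4        57.50        50.3995       201.5979
  5        57.50        48.7658       243.8290
  6     2,057.50     1,688.4063    10,130.4377
  Σ                  1,949.1284    10,895.4299
Price P = Σ PV = 1,949.1284.
Macaulay duration = Σ(t·PV) / P = 10,895.4299 / 1,949.1284 = 5.58990 half-year periods.
In years: 5.58990 / 2 = 2.79495 years.

2.7949 years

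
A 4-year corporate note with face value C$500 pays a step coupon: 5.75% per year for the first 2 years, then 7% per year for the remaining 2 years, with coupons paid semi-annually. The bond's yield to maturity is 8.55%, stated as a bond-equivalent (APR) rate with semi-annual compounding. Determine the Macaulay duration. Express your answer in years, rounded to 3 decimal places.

3.600 years

Periodic yield y = 0.04275. Discount each cash flow and weight by its period:
  t   CF        PV=CF/(1+0.04275)^t    t·PV
  1       14.375        13.7857        13.7857
  2       14.375        13.2205        26.4410
  3       14.375        12.6785        38.0354
  4       14.375        12.1587        48.6348
  5       17.500        14.1951        70.9753
  6       17.500        13.6131        81.6786
  7       17.500        13.0550        91.3850
  8      517.500       370.2276     2,961.8206
  Σ                    462.9340     3,332.7563
Price P = Σ PV = 462.9340.
Macaulay duration = Σ(t·PV) / P = 3,332.7563 / 462.9340 = 7.19920 half-year periods.
In years: 7.19920 / 2 = 3.59960 years.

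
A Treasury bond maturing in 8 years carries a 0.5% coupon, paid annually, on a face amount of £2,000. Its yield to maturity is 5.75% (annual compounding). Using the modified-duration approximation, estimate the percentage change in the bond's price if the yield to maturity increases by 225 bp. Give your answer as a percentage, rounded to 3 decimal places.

Periodic yield y = 0.0575. Modified duration first:
  t   CF        PV=CF/(1+0.0575)^t    t·PV
  1        10.00         9.4563         9.4563
  2        10.00         8.9421        17.8842
  3        10.00         8.4559        25.3676
  4        10.00         7.9961        31.9844
  5        10.00         7.5613        37.8066
  6        10.00         7.1502        42.9012
  7        10.00         6.7614        47.3299
  8     2,010.00     1,285.1477    10,281.1817
  Σ                  1,341.4710    10,493.9119
P = 1,341.4710; D_Mac = 7.82269 yrs; D_mod = 7.82269/(1+0.0575) = 7.39734 yrs.
ΔP/P ≈ -D_mod · Δy = -7.39734 × (+0.0225) = -0.166440 = -16.6440%.

-16.644%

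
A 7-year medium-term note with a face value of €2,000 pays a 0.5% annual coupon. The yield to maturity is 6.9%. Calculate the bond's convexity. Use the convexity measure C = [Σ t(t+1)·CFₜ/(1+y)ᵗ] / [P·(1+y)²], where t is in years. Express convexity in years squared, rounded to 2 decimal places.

With y = 0.069:
  t   CF        PV=CF/(1+0.069)^t    t·PV        t(t+1)·PV
  1        10.00         9.3545         9.3545          18.7091
  2        10.00         8.7507        17.5015          52.5044
  3        10.00         8.1859        24.5577          98.2309
  4        10.00         7.6575        30.6302         153.1508
  5        10.00         7.1633        35.8164         214.8982
  6        10.00         6.7009        40.2055         281.4382
  7     2,010.00     1,259.9465     8,819.6258      70,557.0067
  Σ                  1,307.7595     8,977.6915      71,375.9382
P = 1,307.7595.
Convexity = Σ t(t+1)·PV / [P·(1+y)²] = 71,375.9382 / (1,307.7595 × 1.142761) = 47.76047.

47.76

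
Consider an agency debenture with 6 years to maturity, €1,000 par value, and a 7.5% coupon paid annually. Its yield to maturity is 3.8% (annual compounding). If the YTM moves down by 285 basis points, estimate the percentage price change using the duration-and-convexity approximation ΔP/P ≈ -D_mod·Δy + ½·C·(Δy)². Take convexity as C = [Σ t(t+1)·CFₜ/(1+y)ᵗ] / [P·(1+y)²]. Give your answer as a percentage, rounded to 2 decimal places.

With y = 0.038:
  t   CF        PV=CF/(1+0.038)^t    t·PV        t(t+1)·PV
  1        75.00        72.2543        72.2543         144.5087
  2        75.00        69.6092       139.2184         417.6551
  3        75.00        67.0609       201.1826         804.7305
  4        75.00        64.6059       258.4234       1,292.1170
  5        75.00        62.2407       311.2035       1,867.2211
  6     1,075.00       859.4574     5,156.7443      36,097.2098
  Σ                  1,195.2283     6,139.0265      40,623.4422
P = 1,195.2283; D_Mac = 5.13628 yrs; D_mod = 4.94825 yrs; C = 31.54504.
Duration effect: -4.94825 × (-0.0285) = +0.141025
Convexity effect: 0.5 × 31.54504 × (-0.0285)² = +0.0128112
ΔP/P ≈ +0.141025 + 0.0128112 = +0.153836 = +15.3836%.

+15.38%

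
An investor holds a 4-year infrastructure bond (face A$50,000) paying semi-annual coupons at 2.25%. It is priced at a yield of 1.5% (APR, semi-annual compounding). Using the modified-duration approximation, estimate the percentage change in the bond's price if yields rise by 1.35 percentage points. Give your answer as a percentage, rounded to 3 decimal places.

Periodic yield y = 0.0075. Modified duration first:
  t   CF        PV=CF/(1+0.0075)^t    t·PV
  1       562.50       558.3127       558.3127
  2       562.50       554.1565     1,108.3130
  3       562.50       550.0312     1,650.0937
  4       562.50       545.9367     2,183.7469
  5       562.50       541.8727     2,709.3634
  6       562.50       537.8389     3,227.0333
  7       562.50       533.8351     3,736.8459
  8    50,562.50    47,628.6312   381,029.0496
  Σ                 51,450.6150   396,202.7584
P = 51,450.6150; D_Mac = 7.70064 half-year periods = 3.85032 yrs; D_mod = 3.85032/(1+0.0075) = 3.82166 yrs.
ΔP/P ≈ -D_mod · Δy = -3.82166 × (+0.0135) = -0.051592 = -5.1592%.

-5.159%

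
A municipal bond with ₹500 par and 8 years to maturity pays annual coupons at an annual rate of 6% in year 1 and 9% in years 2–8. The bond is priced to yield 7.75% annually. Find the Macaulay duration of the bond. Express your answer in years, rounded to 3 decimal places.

Periodic yield y = 0.0775. Discount each cash flow and weight by its year:
  t   CF        PV=CF/(1+0.0775)^t    t·PV
  1        30.00        27.8422        27.8422
  2        45.00        38.7595        77.5190
  3        45.00        35.9717       107.9150
  4        45.00        33.3844       133.5375
  5        45.00        30.9832       154.9159
  6        45.00        28.7547       172.5282
  7        45.00        26.6865       186.8055
  8       545.00       299.9565     2,399.6520
  Σ                    522.3387     3,260.7154
Price P = Σ PV = 522.3387.
Macaulay duration = Σ(t·PV) / P = 3,260.7154 / 522.3387 = 6.24253 years.

6.243 years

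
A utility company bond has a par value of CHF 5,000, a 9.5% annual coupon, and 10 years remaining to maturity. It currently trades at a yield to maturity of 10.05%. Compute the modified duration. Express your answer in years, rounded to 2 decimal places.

6.20 years

Periodic yield y = 0.1005. First find Macaulay duration:
  t   CF        PV=CF/(1+0.1005)^t    t·PV
  1       475.00       431.6220       431.6220
  2       475.00       392.2054       784.4107
  3       475.00       356.3883     1,069.1650
  4       475.00       323.8422     1,295.3687
  5       475.00       294.2682     1,471.3411
  6       475.00       267.3950     1,604.3702
  7       475.00       242.9759     1,700.8316
  8       475.00       220.7869     1,766.2949
  9       475.00       200.6241     1,805.6173
  10    5,475.00     2,101.2787    21,012.7868
  Σ                  4,831.3867    32,941.8084
P = 4,831.3867; Macaulay duration = 32,941.8084 / 4,831.3867 = 6.81829 years.
Modified duration = D_Mac / (1 + y) = 6.81829 / 1.1005 = 6.19563 years.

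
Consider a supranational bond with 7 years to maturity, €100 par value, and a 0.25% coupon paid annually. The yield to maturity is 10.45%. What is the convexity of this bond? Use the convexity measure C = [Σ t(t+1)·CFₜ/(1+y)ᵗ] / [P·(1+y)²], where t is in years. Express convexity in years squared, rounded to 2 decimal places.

With y = 0.1045:
  t   CF        PV=CF/(1+0.1045)^t    t·PV        t(t+1)·PV
  1         0.25         0.2263         0.2263           0.4527
  2         0.25         0.2049         0.4099           1.2296
  3         0.25         0.1855         0.5566           2.2265
  4         0.25         0.1680         0.6720           3.3598
  5         0.25         0.1521         0.7605           4.5628
  6         0.25         0.1377         0.8262           5.7836
  7       100.25        49.9947       349.9632       2,799.7056
  Σ                     51.0693       353.4147       2,817.3205
P = 51.0693.
Convexity = Σ t(t+1)·PV / [P·(1+y)²] = 2,817.3205 / (51.0693 × 1.219920) = 45.22145.

45.22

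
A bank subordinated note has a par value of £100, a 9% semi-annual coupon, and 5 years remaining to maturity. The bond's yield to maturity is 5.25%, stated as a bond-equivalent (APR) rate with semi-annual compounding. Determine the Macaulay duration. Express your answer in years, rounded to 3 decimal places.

4.207 years

Periodic yield y = 0.02625. Discount each cash flow and weight by its period:
  t   CF        PV=CF/(1+0.02625)^t    t·PV
  1         4.50         4.3849         4.3849
  2         4.50         4.2727         8.5455
  3         4.50         4.1634        12.4903
  4         4.50         4.0570        16.2278
  5         4.50         3.9532        19.7659
  6         4.50         3.8521        23.1124
  7         4.50         3.7535        26.2747
  8         4.50         3.6575        29.2602
  9         4.50         3.5640        32.0757
  10      104.50        80.6463       806.4633
  Σ                    116.3046       978.6007
Price P = Σ PV = 116.3046.
Macaulay duration = Σ(t·PV) / P = 978.6007 / 116.3046 = 8.41412 half-year periods.
In years: 8.41412 / 2 = 4.20706 years.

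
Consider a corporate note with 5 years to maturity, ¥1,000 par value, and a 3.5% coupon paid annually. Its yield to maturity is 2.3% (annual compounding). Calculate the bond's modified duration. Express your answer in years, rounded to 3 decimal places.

4.578 years

Periodic yield y = 0.023. First find Macaulay duration:
  t   CF        PV=CF/(1+0.023)^t    t·PV
  1        35.00        34.2131        34.2131
  2        35.00        33.4439        66.8878
  3        35.00        32.6920        98.0759
  4        35.00        31.9570       127.8279
  5     1,035.00       923.7664     4,618.8322
  Σ                  1,056.0724     4,945.8369
P = 1,056.0724; Macaulay duration = 4,945.8369 / 1,056.0724 = 4.68324 years.
Modified duration = D_Mac / (1 + y) = 4.68324 / 1.023 = 4.57794 years.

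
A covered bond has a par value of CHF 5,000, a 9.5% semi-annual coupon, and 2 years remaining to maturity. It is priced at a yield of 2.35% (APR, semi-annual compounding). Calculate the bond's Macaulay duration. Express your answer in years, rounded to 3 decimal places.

1.877 years

Periodic yield y = 0.01175. Discount each cash flow and weight by its period:
  t   CF        PV=CF/(1+0.01175)^t    t·PV
  1       237.50       234.7418       234.7418
  2       237.50       232.0156       464.0312
  3       237.50       229.3211       687.9632
  4     5,237.50     4,998.4020    19,993.6081
  Σ                  5,694.4805    21,380.3443
Price P = Σ PV = 5,694.4805.
Macaulay duration = Σ(t·PV) / P = 21,380.3443 / 5,694.4805 = 3.75457 half-year periods.
In years: 3.75457 / 2 = 1.87729 years.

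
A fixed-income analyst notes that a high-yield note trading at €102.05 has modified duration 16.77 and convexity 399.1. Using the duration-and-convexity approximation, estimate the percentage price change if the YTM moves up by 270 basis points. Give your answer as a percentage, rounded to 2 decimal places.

-30.73%

Duration effect: -D_mod·Δy = -16.77 × (+0.027) = -0.452790
Convexity effect: ½·C·(Δy)² = 0.5 × 399.1 × (0.027)² = +0.14547195
ΔP/P ≈ -0.452790 + 0.14547195 = -0.30731805
= -30.731805%.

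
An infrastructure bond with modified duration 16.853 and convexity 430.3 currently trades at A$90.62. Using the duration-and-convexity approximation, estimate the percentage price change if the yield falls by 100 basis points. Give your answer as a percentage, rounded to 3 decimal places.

+19.005%

Duration effect: -D_mod·Δy = -16.853 × (-0.01) = +0.168530
Convexity effect: ½·C·(Δy)² = 0.5 × 430.3 × (-0.01)² = +0.0215150
ΔP/P ≈ +0.168530 + 0.0215150 = +0.190045
= +19.0045%.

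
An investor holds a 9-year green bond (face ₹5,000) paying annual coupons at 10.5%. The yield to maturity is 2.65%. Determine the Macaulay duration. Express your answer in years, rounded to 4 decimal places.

Periodic yield y = 0.0265. Discount each cash flow and weight by its year:
  t   CF        PV=CF/(1+0.0265)^t    t·PV
  1       525.00       511.4467       511.4467
  2       525.00       498.2432       996.4864
  3       525.00       485.3806     1,456.1419
  4       525.00       472.8501     1,891.4004
  5       525.00       460.6431     2,303.2153
  6       525.00       448.7512     2,692.5069
  7       525.00       437.1663     3,060.1638
  8       525.00       425.8804     3,407.0434
  9     5,525.00     4,366.1806    39,295.6257
  Σ                  8,106.5421    55,614.0305
Price P = Σ PV = 8,106.5421.
Macaulay duration = Σ(t·PV) / P = 55,614.0305 / 8,106.5421 = 6.86039 years.

6.8604 years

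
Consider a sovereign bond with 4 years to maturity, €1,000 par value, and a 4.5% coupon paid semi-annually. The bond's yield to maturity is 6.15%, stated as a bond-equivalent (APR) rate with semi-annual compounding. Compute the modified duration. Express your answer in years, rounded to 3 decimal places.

Periodic yield y = 0.03075. First find Macaulay duration:
  t   CF        PV=CF/(1+0.03075)^t    t·PV
  1        22.50        21.8288        21.8288
  2        22.50        21.1776        42.3551
  3        22.50        20.5458        61.6373
  4        22.50        19.9328        79.7314
  5        22.50        19.3382        96.6909
  6        22.50        18.7613       112.5677
  7        22.50        18.2016       127.4111
  8     1,022.50       802.4843     6,419.8748
  Σ                    942.2703     6,962.0970
P = 942.2703; Macaulay duration = 6,962.0970 / 942.2703 = 7.38864 half-year periods = 3.69432 years.
Modified duration = D_Mac / (1 + y) = 3.69432 / 1.03075 = 3.58411 years.

3.584 years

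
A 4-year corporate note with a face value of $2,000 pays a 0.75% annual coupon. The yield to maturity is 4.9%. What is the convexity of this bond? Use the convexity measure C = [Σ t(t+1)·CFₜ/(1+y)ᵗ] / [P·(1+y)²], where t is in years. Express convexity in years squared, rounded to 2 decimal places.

17.88

With y = 0.049:
  t   CF        PV=CF/(1+0.049)^t    t·PV        t(t+1)·PV
  1        15.00        14.2993        14.2993          28.5987
  2        15.00        13.6314        27.2628          81.7884
  3        15.00        12.9947        38.9840         155.9359
  4     2,015.00     1,664.0758     6,656.3031      33,281.5155
  Σ                  1,705.0012     6,736.8492      33,547.8384
P = 1,705.0012.
Convexity = Σ t(t+1)·PV / [P·(1+y)²] = 33,547.8384 / (1,705.0012 × 1.100401) = 17.88088.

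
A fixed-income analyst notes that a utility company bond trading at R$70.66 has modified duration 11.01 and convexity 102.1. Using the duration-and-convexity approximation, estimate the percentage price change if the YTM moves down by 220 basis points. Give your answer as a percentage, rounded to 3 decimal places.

+26.693%

Duration effect: -D_mod·Δy = -11.01 × (-0.022) = +0.242220
Convexity effect: ½·C·(Δy)² = 0.5 × 102.1 × (-0.022)² = +0.0247082
ΔP/P ≈ +0.242220 + 0.0247082 = +0.2669282
= +26.69282%.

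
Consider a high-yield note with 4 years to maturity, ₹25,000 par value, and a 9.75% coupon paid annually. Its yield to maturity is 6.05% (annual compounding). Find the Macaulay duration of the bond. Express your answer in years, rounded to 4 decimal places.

Periodic yield y = 0.0605. Discount each cash flow and weight by its year:
  t   CF        PV=CF/(1+0.0605)^t    t·PV
  1     2,437.50     2,298.4441     2,298.4441
  2     2,437.50     2,167.3212     4,334.6424
  3     2,437.50     2,043.6786     6,131.0359
  4    27,437.50    21,692.1124    86,768.4496
  Σ                 28,201.5564    99,532.5721
Price P = Σ PV = 28,201.5564.
Macaulay duration = Σ(t·PV) / P = 99,532.5721 / 28,201.5564 = 3.52933 years.

3.5293 years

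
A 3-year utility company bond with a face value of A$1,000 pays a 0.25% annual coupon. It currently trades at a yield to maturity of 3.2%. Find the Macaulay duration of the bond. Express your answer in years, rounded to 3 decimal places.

2.992 years

Periodic yield y = 0.032. Discount each cash flow and weight by its year:
  t   CF        PV=CF/(1+0.032)^t    t·PV
  1         2.50         2.4225         2.4225
  2         2.50         2.3474         4.6947
  3     1,002.50       912.1060     2,736.3179
  Σ                    916.8758     2,743.4351
Price P = Σ PV = 916.8758.
Macaulay duration = Σ(t·PV) / P = 2,743.4351 / 916.8758 = 2.99216 years.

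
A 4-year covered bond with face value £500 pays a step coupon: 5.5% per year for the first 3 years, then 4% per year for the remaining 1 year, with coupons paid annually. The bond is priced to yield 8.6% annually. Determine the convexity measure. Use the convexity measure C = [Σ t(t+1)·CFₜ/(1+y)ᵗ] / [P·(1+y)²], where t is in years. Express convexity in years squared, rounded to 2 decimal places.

15.14

With y = 0.086:
  t   CF        PV=CF/(1+0.086)^t    t·PV        t(t+1)·PV
  1        27.50        25.3223        25.3223          50.6446
  2        27.50        23.3170        46.6340         139.9021
  3        27.50        21.4706        64.4117         257.6466
  4       520.00       373.8385     1,495.3541       7,476.7703
  Σ                    443.9484     1,631.7220       7,924.9636
P = 443.9484.
Convexity = Σ t(t+1)·PV / [P·(1+y)²] = 7,924.9636 / (443.9484 × 1.179396) = 15.13579.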